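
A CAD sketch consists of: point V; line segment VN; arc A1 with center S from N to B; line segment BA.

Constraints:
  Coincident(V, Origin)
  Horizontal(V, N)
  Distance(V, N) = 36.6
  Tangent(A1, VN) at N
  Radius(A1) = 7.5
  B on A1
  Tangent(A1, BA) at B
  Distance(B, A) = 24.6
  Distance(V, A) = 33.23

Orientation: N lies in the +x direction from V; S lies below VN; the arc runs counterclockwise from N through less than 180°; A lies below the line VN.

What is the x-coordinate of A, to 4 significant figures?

19.62

V is at the origin; VN is horizontal with |VN| = 36.6 and N on the +x side, so N = (36.60, 0.000). Since A1 is tangent to VN there, SN ⟂ VN, so S = N + (0, -7.5) = (36.60, -7.500). Since SB ⟂ BA (tangency), |SA| = √(7.5² + 24.6²) = 25.72 regardless of where B sits on A1. So A lies on both circle(V, 33.23) and circle(S, 25.72); the below-VN intersection is A = (19.62, -26.82). B is the foot of the tangent from A: B = (29.77, -4.407).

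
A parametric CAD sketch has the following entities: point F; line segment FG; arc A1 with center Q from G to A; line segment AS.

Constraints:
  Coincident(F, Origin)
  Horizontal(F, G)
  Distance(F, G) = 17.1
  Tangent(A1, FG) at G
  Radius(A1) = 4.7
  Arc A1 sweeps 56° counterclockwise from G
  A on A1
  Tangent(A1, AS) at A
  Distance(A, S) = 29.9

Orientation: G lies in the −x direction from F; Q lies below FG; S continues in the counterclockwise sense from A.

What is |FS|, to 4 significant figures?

46.30

F is at the origin; F and G share the same y with |FG| = 17.1 and G on the −x side, so G = (-17.10, 0.000). A1 meets FG tangentially, so QG is at right angles to FG, so Q = G + (0, -4.7) = (-17.10, -4.700). On A1, G sits at bearing 90° from Q; a 56° counterclockwise sweep puts A at bearing 146°, so A = Q + 4.7·(cos 146°, sin 146°) = (-21.00, -2.072). The tangent condition forces QA to be normal to AS, so AS runs along (−sin 146°, cos 146°); with |AS| = 29.9, S = (-37.72, -26.86). Then |FS| = |S − F| = 46.30.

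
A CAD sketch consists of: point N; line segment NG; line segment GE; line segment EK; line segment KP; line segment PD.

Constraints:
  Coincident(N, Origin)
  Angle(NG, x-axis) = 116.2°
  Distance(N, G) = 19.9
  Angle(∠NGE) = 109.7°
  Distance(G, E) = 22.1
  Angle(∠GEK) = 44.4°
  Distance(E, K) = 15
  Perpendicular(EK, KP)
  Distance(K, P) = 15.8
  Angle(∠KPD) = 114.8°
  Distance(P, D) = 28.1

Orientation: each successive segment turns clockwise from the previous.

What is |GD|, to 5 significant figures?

28.959

N is at the origin; NG runs at 116.2° with length 19.9, so G = (-8.7860, 17.855). ∠NGE = 109.7° gives GE at 45.900° from the x-axis; with |GE| = 22.1, E = (6.5937, 33.726). ∠GEK = 44.4° gives EK at -89.700° from the x-axis; with |EK| = 15.0, K = (6.6722, 18.726). EK ⟂ KP, so KP runs at -179.70°; with |KP| = 15.8, P = (-9.1275, 18.644). ∠KPD = 114.8° gives PD at 115.10° from the x-axis; with |PD| = 28.1, D = (-21.048, 44.090). Then |GD| = |D − G| = 28.959.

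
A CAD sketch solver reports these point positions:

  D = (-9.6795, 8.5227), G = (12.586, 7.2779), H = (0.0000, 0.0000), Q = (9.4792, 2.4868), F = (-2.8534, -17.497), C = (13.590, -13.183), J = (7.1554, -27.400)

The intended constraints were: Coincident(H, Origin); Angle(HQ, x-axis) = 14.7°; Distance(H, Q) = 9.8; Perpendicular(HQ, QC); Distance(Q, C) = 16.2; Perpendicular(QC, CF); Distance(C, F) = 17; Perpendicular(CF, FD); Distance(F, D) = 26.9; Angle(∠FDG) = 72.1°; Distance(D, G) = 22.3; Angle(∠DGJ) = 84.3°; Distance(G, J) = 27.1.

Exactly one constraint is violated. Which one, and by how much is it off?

Distance(G, J) = 27.1 — off by 8.00.

H = (0.00, 0.00) ✓; HQ at 14.70° ✓; |HQ| = 9.800 ✓; ∠(HQ, QC) = 90.00° ✓; |QC| = 16.20 ✓; ∠(QC, CF) = 90.00° ✓; |CF| = 17.00 ✓; ∠(CF, FD) = 90.00° ✓; |FD| = 26.90 ✓; ∠FDG = 72.10° ✓; |DG| = 22.30 ✓; ∠DGJ = 84.30° ✓; |GJ| = 35.10 ✗.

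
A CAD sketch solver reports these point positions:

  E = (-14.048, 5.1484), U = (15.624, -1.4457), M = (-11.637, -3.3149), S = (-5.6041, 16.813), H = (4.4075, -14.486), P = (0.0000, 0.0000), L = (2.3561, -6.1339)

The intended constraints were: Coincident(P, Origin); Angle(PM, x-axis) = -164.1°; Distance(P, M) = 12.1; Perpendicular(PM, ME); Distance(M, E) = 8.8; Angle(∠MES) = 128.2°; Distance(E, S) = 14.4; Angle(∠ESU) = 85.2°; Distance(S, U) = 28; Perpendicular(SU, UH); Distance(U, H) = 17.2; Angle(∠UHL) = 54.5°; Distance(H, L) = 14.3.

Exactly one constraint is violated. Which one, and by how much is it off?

Distance(H, L) = 14.3 — off by 5.70.

P = (0.00, 0.00) ✓; PM at -164.1° ✓; |PM| = 12.10 ✓; ∠(PM, ME) = 90.00° ✓; |ME| = 8.800 ✓; ∠MES = 128.2° ✓; |ES| = 14.40 ✓; ∠ESU = 85.20° ✓; |SU| = 28.00 ✓; ∠(SU, UH) = 90.00° ✓; |UH| = 17.20 ✓; ∠UHL = 54.50° ✓; |HL| = 8.600 ✗.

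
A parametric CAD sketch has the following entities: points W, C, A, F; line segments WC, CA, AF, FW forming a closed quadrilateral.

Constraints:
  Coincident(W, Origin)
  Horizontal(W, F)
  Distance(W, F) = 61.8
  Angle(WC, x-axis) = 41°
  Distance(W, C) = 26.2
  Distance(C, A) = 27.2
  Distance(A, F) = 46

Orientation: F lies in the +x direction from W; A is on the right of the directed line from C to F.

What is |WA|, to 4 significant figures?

19.54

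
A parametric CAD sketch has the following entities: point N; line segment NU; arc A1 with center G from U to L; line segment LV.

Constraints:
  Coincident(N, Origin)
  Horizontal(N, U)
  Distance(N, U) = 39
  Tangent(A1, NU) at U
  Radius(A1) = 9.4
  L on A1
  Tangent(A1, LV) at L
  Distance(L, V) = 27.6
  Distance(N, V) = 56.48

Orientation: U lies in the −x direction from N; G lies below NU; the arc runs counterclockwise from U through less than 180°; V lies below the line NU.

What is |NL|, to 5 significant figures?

49.516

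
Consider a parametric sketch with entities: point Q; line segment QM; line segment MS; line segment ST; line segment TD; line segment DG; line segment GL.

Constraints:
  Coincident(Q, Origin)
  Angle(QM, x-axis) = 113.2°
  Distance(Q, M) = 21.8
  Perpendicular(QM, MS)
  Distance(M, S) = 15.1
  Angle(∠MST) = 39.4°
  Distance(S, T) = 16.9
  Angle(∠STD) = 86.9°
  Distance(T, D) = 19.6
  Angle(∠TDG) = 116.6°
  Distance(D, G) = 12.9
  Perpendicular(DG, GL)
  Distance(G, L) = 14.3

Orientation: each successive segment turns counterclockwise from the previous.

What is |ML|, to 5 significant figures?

13.512

∠TDG = 116.6° gives DG at 140.30° from the x-axis; with |DG| = 12.9, G = (-11.721, 36.704). DG ⟂ GL, so GL runs at -129.70°; with |GL| = 14.3, L = (-20.855, 25.701). Then |ML| = |L − M| = 13.512.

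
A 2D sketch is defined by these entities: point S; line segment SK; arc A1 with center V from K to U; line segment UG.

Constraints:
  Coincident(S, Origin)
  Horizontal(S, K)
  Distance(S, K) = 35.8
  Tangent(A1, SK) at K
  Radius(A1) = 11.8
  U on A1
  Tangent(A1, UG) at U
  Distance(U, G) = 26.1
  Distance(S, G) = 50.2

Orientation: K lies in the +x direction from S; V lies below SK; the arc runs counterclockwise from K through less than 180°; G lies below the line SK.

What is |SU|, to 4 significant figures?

28.35

S is at the origin; SK is horizontal with |SK| = 35.8 and K on the +x side, so K = (35.80, 0.000). A1 meets SK tangentially, so VK is at right angles to SK, so V = K + (0, -11.8) = (35.80, -11.80). Since VU ⟂ UG (tangency), |VG| = √(11.8² + 26.1²) = 28.64 regardless of where U sits on A1. So G lies on both circle(S, 50.2) and circle(V, 28.64); the below-SK intersection is G = (30.42, -39.93). U is the foot of the tangent from G: U = (24.33, -14.55).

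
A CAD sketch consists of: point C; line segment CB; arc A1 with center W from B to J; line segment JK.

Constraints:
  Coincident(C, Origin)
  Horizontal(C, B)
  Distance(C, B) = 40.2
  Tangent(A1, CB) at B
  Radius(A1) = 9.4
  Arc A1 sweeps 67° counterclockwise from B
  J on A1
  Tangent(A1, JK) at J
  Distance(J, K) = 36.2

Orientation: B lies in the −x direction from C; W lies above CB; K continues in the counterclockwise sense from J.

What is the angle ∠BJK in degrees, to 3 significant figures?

146°

On A1, B sits at bearing -90° from W; a 67° counterclockwise sweep puts J at bearing -23°, so J = W + 9.4·(cos -23°, sin -23°) = (-31.5, 5.73). The tangent condition forces WJ to be normal to JK, so JK runs along (−sin -23°, cos -23°); with |JK| = 36.2, K = (-17.4, 39.0). Then cos ∠BJK = JB·JK / (|JB||JK|), giving 146°.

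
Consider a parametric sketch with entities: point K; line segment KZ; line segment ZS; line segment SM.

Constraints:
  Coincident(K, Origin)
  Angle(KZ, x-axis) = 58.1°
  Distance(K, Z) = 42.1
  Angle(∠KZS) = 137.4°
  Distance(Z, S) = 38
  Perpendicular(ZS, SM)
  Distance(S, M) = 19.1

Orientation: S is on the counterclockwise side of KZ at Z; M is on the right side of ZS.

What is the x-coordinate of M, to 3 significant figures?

34.0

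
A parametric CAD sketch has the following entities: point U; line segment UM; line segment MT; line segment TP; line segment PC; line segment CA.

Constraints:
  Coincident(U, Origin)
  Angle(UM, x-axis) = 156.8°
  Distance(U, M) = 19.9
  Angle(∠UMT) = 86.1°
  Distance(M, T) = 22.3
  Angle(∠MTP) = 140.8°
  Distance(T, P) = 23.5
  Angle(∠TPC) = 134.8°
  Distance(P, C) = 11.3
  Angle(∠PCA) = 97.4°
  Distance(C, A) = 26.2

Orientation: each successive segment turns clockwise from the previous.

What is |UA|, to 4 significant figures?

19.09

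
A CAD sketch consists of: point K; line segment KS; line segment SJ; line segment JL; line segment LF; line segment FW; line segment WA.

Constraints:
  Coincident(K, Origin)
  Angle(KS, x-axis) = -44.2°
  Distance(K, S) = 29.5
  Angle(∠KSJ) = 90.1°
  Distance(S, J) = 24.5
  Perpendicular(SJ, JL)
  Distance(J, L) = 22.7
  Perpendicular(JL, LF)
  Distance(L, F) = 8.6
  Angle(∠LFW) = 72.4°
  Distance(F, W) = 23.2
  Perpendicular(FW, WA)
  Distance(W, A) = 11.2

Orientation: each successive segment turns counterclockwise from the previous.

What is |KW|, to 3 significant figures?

36.9

JL ⟂ LF, so LF runs at -134°; with |LF| = 8.6, F = (16.0, 6.67). ∠LFW = 72.4° gives FW at -26.7° from the x-axis; with |FW| = 23.2, W = (36.7, -3.76). Then |KW| = |W − K| = 36.9.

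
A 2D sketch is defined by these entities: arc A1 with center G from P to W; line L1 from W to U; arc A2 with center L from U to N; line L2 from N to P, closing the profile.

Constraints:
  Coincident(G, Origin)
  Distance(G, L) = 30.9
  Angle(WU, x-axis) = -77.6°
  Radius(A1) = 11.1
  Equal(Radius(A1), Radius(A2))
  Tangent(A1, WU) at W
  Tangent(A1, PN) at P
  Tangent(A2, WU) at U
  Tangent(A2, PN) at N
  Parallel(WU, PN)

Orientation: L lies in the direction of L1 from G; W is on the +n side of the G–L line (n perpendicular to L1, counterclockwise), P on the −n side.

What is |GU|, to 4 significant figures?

32.83

The slot axis is L1's direction at -77.6°, so u = (cos -77.6°, sin -77.6°) = (0.2147, -0.9767) and n = (−sin -77.6°, cos -77.6°) = (0.9767, 0.2147). G is at the origin and L lies 30.9 along u from G, so L = 30.9·u = (6.635, -30.18). Tangency of A1 to both parallel lines with radius 11.1 puts W and P at G ± 11.1·n: W = (10.84, 2.384), P = (-10.84, -2.384). Equal radii place U and N the same way about L: U = L + 11.1·n = (17.48, -27.80), N = L − 11.1·n = (-4.206, -32.56). Then |GU| = |U − G| = 32.83.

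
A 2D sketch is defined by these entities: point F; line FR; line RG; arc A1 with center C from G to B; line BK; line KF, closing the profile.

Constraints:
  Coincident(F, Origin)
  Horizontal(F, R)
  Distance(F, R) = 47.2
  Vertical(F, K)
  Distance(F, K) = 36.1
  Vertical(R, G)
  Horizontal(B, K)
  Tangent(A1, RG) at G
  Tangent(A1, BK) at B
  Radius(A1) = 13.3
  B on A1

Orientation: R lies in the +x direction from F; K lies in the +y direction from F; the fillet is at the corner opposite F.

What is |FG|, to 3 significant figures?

52.4

The virtual corner opposite F is at (47.2, 36.1). Tangency of A1 to RG means the radius CG is perpendicular to RG and tangency of A1 to BK means the radius CB is perpendicular to BK, with radius 13.3, so the center C sits 13.3 in from both sides at C = (33.9, 22.8). That places the tangent points at G = (47.2, 22.8) on RG and B = (33.9, 36.1) on BK. Then |FG| = |G − F| = 52.4.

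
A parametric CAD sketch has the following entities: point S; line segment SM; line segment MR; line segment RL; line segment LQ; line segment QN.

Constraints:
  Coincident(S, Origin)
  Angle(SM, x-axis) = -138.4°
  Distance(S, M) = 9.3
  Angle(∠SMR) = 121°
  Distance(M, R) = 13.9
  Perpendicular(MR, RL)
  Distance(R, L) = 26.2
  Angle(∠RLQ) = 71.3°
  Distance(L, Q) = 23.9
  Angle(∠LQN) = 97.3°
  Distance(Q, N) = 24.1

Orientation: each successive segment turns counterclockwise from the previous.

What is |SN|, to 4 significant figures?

13.08

S is at the origin; SM runs at -138.4° with length 9.3, so M = (-6.955, -6.175). ∠SMR = 121.0° gives MR at -79.40° from the x-axis; with |MR| = 13.9, R = (-4.398, -19.84). MR is perpendicular to RL, so RL runs at 10.60°; with |RL| = 26.2, L = (21.36, -15.02). ∠RLQ = 71.3° gives LQ at 119.3° from the x-axis; with |LQ| = 23.9, Q = (9.659, 5.825). ∠LQN = 97.3° gives QN at -158.0° from the x-axis; with |QN| = 24.1, N = (-12.69, -3.203). Then |SN| = |N − S| = 13.08.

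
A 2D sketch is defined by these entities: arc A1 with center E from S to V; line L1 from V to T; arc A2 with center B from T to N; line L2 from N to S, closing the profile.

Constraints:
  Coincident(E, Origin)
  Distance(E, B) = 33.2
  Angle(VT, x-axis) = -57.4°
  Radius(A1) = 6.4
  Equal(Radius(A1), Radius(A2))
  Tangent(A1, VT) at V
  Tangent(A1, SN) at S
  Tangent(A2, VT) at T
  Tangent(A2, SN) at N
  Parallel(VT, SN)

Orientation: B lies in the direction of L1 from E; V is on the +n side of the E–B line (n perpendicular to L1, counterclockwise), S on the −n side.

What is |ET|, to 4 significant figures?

33.81

The slot axis is L1's direction at -57.4°, so u = (cos -57.4°, sin -57.4°) = (0.5388, -0.8425) and n = (−sin -57.4°, cos -57.4°) = (0.8425, 0.5388). E is at the origin and B lies 33.2 along u from E, so B = 33.2·u = (17.89, -27.97). Tangency of A1 to both parallel lines with radius 6.4 puts V and S at E ± 6.4·n: V = (5.392, 3.448), S = (-5.392, -3.448). Equal radii place T and N the same way about B: T = B + 6.4·n = (23.28, -24.52), N = B − 6.4·n = (12.50, -31.42). Then |ET| = |T − E| = 33.81.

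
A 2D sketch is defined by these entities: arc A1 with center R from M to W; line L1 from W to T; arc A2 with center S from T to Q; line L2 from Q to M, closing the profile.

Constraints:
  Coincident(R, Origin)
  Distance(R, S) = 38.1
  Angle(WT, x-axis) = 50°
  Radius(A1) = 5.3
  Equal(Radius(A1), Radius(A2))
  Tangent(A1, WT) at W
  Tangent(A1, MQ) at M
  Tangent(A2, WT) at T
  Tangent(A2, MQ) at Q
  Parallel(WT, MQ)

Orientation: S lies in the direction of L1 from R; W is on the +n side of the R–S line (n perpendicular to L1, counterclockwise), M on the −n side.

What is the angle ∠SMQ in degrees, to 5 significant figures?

7.9195°

The slot axis is L1's direction at 50.0°, so u = (cos 50.0°, sin 50.0°) = (0.64279, 0.76604) and n = (−sin 50.0°, cos 50.0°) = (-0.76604, 0.64279). R is at the origin and S lies 38.1 along u from R, so S = 38.1·u = (24.490, 29.186). Tangency of A1 to both parallel lines with radius 5.3 puts W and M at R ± 5.3·n: W = (-4.0600, 3.4068), M = (4.0600, -3.4068). Equal radii place T and Q the same way about S: T = S + 5.3·n = (20.430, 32.593), Q = S − 5.3·n = (28.550, 25.780). Then cos ∠SMQ = MS·MQ / (|MS||MQ|), giving 7.9195°.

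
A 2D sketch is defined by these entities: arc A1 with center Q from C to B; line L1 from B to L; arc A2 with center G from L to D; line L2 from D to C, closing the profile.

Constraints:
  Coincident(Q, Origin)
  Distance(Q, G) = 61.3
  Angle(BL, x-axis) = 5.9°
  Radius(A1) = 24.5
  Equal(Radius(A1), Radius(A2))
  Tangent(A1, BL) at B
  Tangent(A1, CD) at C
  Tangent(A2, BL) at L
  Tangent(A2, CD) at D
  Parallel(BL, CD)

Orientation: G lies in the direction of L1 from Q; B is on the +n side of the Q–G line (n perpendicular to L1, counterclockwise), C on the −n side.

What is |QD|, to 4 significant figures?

66.01

The slot axis is L1's direction at 5.9°, so u = (cos 5.9°, sin 5.9°) = (0.9947, 0.1028) and n = (−sin 5.9°, cos 5.9°) = (-0.1028, 0.9947). Q is at the origin and G lies 61.3 along u from Q, so G = 61.3·u = (60.98, 6.301). Tangency of A1 to both parallel lines with radius 24.5 puts B and C at Q ± 24.5·n: B = (-2.518, 24.37), C = (2.518, -24.37). Equal radii place L and D the same way about G: L = G + 24.5·n = (58.46, 30.67), D = G − 24.5·n = (63.49, -18.07). Then |QD| = |D − Q| = 66.01.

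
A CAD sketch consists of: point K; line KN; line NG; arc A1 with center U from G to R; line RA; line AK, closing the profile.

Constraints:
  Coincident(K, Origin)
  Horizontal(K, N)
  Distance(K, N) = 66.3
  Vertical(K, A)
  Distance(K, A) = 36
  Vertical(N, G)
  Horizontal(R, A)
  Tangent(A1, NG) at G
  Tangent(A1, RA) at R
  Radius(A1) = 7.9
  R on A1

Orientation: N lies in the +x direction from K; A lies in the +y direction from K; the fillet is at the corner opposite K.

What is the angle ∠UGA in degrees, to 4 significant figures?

6.795°

K is at the origin; KN is horizontal with |KN| = 66.3 and N on the +x side, so N = (66.30, 0.000). KA is vertical with |KA| = 36.0 and A on the +y side, so A = (0.000, 36.00). The virtual corner opposite K is at (66.30, 36.00). Since A1 is tangent to NG there, UG ⟂ NG and since A1 is tangent to RA there, UR ⟂ RA, with radius 7.9, so the center U sits 7.9 in from both sides at U = (58.40, 28.10). That places the tangent points at G = (66.30, 28.10) on NG and R = (58.40, 36.00) on RA. Then cos ∠UGA = GU·GA / (|GU||GA|), giving 6.795°.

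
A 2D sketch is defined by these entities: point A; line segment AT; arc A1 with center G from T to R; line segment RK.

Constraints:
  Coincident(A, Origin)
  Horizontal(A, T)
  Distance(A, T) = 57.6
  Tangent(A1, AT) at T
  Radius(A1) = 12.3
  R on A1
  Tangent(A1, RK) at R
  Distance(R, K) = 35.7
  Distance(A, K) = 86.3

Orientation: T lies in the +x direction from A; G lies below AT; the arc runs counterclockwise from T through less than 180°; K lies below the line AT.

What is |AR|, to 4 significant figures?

52.63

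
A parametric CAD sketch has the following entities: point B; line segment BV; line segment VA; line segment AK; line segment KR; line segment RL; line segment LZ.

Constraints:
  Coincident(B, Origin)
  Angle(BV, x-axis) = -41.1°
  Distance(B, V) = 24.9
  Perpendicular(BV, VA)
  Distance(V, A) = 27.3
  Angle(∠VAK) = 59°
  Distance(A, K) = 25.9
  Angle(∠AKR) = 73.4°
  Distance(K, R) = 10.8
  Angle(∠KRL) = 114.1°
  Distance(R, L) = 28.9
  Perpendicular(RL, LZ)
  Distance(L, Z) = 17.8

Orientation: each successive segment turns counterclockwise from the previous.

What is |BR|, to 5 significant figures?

12.591

∠VAK = 59.0° gives AK at 169.90° from the x-axis; with |AK| = 25.9, K = (11.211, 8.7456). ∠AKR = 73.4° gives KR at -83.500° from the x-axis; with |KR| = 10.8, R = (12.434, -1.9849). Then |BR| = |R − B| = 12.591.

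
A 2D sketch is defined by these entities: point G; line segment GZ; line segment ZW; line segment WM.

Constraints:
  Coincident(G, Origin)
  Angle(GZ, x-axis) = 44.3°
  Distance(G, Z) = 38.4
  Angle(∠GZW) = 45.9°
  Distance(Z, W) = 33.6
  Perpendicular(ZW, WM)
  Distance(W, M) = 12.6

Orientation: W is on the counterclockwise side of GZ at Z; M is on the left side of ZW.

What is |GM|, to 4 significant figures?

16.48

G is at the origin; GZ runs at 44.3° with length 38.4, so Z = 38.4·(cos 44.3°, sin 44.3°) = (27.48, 26.82). ∠GZW = 45.9°, so ZW runs at 44.3° + (180° − 45.9°) = 178.4° from the x-axis; with |ZW| = 33.6, W = Z + 33.6·(cos 178.4°, sin 178.4°) = (-6.104, 27.76). ZW is perpendicular to WM; with |WM| = 12.6 on the left of ZW, M = W + 12.6·(-0.02792, -0.9996) = (-6.456, 15.16). Then |GM| = |M − G| = 16.48.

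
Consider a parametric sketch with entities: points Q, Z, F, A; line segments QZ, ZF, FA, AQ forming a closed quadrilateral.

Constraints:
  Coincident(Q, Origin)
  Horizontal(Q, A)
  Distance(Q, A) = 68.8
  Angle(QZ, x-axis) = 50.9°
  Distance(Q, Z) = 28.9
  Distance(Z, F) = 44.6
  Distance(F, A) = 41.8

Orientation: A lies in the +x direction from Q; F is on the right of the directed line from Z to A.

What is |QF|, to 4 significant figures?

37.78

Checks: |ZF| = 44.60 ✓; |FA| = 41.80 ✓.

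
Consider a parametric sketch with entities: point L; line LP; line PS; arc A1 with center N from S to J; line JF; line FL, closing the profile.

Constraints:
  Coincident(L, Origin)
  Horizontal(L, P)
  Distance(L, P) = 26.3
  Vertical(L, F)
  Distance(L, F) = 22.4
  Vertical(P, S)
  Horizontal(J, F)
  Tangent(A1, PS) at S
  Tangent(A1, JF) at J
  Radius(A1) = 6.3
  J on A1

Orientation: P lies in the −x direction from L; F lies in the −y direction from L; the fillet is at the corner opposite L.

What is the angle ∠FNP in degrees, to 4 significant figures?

128.9°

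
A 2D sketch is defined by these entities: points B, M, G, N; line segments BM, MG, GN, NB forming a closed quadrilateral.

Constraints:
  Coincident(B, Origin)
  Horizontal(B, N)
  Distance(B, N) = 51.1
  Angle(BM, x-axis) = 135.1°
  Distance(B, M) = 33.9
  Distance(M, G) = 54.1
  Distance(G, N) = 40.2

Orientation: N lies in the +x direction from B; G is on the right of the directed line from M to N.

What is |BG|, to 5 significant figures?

20.210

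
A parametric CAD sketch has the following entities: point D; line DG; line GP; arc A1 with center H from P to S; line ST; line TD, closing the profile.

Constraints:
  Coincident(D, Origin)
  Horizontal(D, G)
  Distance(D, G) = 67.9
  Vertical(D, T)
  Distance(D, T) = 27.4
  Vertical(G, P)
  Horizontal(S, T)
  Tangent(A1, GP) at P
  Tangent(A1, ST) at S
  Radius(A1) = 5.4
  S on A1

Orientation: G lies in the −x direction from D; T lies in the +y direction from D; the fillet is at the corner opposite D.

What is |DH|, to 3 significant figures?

66.3

D is at the origin; D and G share the same y with |DG| = 67.9 and G on the −x side, so G = (-67.9, 0.00). D and T share the same x with |DT| = 27.4 and T on the +y side, so T = (0.00, 27.4). The virtual corner opposite D is at (-67.9, 27.4). A1 meets GP tangentially, so HP is at right angles to GP and the tangent condition forces HS to be normal to ST, with radius 5.4, so the center H sits 5.4 in from both sides at H = (-62.5, 22.0). Then |DH| = |H − D| = 66.3.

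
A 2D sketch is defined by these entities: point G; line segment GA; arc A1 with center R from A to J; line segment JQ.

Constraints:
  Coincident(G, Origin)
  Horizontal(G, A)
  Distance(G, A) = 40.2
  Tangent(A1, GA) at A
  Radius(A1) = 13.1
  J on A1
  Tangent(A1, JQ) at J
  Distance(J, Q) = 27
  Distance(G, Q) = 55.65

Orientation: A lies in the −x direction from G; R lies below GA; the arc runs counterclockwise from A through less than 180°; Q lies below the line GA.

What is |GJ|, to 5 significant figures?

54.961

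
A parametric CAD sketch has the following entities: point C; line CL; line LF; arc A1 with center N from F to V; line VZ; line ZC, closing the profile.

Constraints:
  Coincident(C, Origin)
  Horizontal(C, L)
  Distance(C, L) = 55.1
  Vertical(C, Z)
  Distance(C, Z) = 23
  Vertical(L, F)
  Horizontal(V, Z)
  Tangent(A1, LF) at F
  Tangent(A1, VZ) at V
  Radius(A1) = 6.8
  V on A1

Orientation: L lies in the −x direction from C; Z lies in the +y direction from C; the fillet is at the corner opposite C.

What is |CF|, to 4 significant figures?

57.43

C is at the origin; CL is horizontal with |CL| = 55.1 and L on the −x side, so L = (-55.10, 0.000). C and Z share the same x with |CZ| = 23.0 and Z on the +y side, so Z = (0.000, 23.00). The virtual corner opposite C is at (-55.10, 23.00). Since A1 is tangent to LF there, NF ⟂ LF and tangency of A1 to VZ means the radius NV is perpendicular to VZ, with radius 6.8, so the center N sits 6.8 in from both sides at N = (-48.30, 16.20). That places the tangent points at F = (-55.10, 16.20) on LF and V = (-48.30, 23.00) on VZ. Then |CF| = |F − C| = 57.43.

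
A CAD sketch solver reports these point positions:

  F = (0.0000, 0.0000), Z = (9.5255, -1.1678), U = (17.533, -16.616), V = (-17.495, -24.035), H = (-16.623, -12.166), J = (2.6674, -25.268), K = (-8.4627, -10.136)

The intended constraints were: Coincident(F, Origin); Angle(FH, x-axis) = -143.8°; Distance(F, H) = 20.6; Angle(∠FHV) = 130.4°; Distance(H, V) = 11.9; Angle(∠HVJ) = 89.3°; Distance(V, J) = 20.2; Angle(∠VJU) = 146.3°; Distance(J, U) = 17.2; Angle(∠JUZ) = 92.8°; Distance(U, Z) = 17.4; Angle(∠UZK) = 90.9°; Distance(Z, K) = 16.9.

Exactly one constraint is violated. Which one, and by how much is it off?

Distance(Z, K) = 16.9 — off by 3.20.

F = (0.00, 0.00) ✓; FH at -143.8° ✓; |FH| = 20.60 ✓; ∠FHV = 130.4° ✓; |HV| = 11.90 ✓; ∠HVJ = 89.30° ✓; |VJ| = 20.20 ✓; ∠VJU = 146.3° ✓; |JU| = 17.20 ✓; ∠JUZ = 92.80° ✓; |UZ| = 17.40 ✓; ∠UZK = 90.90° ✓; |ZK| = 20.10 ✗.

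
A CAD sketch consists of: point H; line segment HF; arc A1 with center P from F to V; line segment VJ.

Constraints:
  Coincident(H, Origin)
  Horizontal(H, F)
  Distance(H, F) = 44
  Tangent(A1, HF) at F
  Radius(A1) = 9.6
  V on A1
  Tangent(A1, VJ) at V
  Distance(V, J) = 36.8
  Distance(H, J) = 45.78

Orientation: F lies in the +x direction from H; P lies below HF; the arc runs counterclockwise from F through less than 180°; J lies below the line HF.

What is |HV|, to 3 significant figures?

35.6

H is at the origin; H and F share the same y with |HF| = 44.0 and F on the +x side, so F = (44.0, 0.00). Tangency of A1 to HF means the radius PF is perpendicular to HF, so P = F + (0, -9.6) = (44.0, -9.60). Since PV ⟂ VJ (tangency), |PJ| = √(9.6² + 36.8²) = 38.0 regardless of where V sits on A1. So J lies on both circle(H, 45.78) and circle(P, 38.0); the below-HF intersection is J = (21.6, -40.4). V is the foot of the tangent from J: V = (35.1, -6.09).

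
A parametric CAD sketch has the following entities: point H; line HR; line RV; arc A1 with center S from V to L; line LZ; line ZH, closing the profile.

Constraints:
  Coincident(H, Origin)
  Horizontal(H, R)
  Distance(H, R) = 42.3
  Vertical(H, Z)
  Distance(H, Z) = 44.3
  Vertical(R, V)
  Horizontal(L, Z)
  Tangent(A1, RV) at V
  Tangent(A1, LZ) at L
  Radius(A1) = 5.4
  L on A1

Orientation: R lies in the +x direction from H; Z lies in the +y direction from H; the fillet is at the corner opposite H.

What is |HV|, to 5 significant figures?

57.467

H is at the origin; HR is horizontal with |HR| = 42.3 and R on the +x side, so R = (42.300, 0.0000). H and Z share the same x with |HZ| = 44.3 and Z on the +y side, so Z = (0.0000, 44.300). The virtual corner opposite H is at (42.300, 44.300). The tangent condition forces SV to be normal to RV and tangency of A1 to LZ means the radius SL is perpendicular to LZ, with radius 5.4, so the center S sits 5.4 in from both sides at S = (36.900, 38.900). That places the tangent points at V = (42.300, 38.900) on RV and L = (36.900, 44.300) on LZ. Then |HV| = |V − H| = 57.467.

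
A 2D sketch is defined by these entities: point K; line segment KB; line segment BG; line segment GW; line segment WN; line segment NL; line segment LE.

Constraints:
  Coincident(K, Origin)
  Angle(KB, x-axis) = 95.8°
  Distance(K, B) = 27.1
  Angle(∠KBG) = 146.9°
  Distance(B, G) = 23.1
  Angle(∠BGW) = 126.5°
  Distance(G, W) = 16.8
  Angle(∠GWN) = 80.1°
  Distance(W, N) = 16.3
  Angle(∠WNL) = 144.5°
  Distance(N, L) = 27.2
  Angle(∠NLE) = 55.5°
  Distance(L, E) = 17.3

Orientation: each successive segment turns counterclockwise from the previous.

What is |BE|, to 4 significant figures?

5.356

∠WNL = 144.5° gives NL at -42.20° from the x-axis; with |NL| = 27.2, L = (-10.41, 10.04). ∠NLE = 55.5° gives LE at 82.30° from the x-axis; with |LE| = 17.3, E = (-8.090, 27.18). Then |BE| = |E − B| = 5.356.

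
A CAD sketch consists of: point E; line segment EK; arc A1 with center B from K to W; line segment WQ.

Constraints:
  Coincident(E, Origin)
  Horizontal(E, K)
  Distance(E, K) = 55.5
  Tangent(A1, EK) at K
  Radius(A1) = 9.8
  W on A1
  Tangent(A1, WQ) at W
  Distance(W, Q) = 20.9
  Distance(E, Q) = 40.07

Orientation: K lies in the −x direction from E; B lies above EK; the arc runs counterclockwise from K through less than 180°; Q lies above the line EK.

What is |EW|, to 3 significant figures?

48.0

Checks: |BW| = 9.800 ✓; ∠(BW, WQ) = 90.00° ✓; |WQ| = 20.90 ✓; |EQ| = 40.07 ✓.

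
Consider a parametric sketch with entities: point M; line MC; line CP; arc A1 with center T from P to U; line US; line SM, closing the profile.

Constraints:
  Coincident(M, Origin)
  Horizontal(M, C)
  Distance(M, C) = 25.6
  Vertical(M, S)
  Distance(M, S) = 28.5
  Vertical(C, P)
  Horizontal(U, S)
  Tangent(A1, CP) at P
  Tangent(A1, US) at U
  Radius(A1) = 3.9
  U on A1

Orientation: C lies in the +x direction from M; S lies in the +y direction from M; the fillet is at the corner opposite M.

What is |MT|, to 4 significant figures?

32.80

M is at the origin; M and C share the same y with |MC| = 25.6 and C on the +x side, so C = (25.60, 0.000). MS is vertical with |MS| = 28.5 and S on the +y side, so S = (0.000, 28.50). The virtual corner opposite M is at (25.60, 28.50). Tangency of A1 to CP means the radius TP is perpendicular to CP and A1 meets US tangentially, so TU is at right angles to US, with radius 3.9, so the center T sits 3.9 in from both sides at T = (21.70, 24.60). Then |MT| = |T − M| = 32.80.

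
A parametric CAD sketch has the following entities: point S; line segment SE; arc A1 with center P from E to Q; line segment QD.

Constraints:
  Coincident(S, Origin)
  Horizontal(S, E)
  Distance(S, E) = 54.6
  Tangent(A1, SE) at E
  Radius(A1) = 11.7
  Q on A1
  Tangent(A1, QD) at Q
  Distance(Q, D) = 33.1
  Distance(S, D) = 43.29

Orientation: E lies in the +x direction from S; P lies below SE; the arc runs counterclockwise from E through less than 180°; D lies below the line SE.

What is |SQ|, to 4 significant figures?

45.00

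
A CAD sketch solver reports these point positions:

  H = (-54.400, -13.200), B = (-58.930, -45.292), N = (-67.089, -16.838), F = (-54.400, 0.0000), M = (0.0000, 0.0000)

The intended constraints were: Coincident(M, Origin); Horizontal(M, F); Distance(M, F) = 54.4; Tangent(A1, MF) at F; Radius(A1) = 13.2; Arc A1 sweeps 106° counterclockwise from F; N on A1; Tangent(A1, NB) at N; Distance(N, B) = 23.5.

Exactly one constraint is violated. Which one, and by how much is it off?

Distance(N, B) = 23.5 — off by 6.10.

M = (0.00, 0.00) ✓; M.y = 0.00, F.y = 0.00 ✓; |MF| = 54.40 ✓; ∠(HF, FM) = 90.00° ✓; |HF| = 13.20 ✓; bearing(H→N) − bearing(H→F) = 106.0° ✓; |HN| = 13.20 ✓; ∠(HN, NB) = 90.00° ✓; |NB| = 29.60 ✗.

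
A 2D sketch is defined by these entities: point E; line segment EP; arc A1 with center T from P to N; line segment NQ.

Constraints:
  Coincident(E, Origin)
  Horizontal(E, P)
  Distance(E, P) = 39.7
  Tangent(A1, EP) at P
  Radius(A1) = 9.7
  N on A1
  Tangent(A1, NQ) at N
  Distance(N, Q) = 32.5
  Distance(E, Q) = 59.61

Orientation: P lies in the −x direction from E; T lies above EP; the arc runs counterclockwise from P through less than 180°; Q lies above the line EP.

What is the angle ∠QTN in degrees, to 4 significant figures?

73.38°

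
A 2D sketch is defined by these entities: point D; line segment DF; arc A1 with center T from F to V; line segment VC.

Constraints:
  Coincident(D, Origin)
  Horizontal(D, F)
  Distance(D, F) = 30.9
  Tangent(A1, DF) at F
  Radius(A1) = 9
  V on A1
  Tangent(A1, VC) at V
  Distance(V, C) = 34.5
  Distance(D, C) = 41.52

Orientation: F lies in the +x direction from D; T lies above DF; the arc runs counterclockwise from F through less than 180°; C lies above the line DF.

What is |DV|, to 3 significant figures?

40.3

Checks: D = (0.00, 0.00) ✓; |TV| = 9.000 ✓; ∠(TV, VC) = 90.00° ✓; |VC| = 34.50 ✓; |DC| = 41.52 ✓.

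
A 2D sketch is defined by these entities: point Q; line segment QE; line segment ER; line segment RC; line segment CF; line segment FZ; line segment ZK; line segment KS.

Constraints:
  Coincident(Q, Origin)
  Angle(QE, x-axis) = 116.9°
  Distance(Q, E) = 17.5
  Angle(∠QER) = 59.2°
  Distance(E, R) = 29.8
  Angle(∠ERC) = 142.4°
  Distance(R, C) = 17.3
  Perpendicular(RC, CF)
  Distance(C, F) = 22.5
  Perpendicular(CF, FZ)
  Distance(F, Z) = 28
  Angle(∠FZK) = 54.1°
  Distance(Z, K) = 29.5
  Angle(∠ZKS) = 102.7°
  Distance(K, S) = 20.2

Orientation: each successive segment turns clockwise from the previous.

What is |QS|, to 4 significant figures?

37.19

∠FZK = 54.1° gives ZK at 12.60° from the x-axis; with |ZK| = 29.5, K = (27.68, 10.25). ∠ZKS = 102.7° gives KS at -64.70° from the x-axis; with |KS| = 20.2, S = (36.31, -8.009). Then |QS| = |S − Q| = 37.19.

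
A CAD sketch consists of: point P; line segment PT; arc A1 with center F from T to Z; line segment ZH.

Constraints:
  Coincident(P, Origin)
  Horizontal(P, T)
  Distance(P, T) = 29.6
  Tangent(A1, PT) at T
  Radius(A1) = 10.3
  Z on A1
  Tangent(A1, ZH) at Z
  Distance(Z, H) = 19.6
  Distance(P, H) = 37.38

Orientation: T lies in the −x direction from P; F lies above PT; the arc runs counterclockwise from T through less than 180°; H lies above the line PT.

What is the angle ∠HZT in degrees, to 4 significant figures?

132.3°

P is at the origin; P and T share the same y with |PT| = 29.6 and T on the −x side, so T = (-29.60, 0.000). A1 meets PT tangentially, so FT is at right angles to PT, so F = T + (0, 10.3) = (-29.60, 10.30). Since FZ ⟂ ZH (tangency), |FH| = √(10.3² + 19.6²) = 22.14 regardless of where Z sits on A1. So H lies on both circle(P, 37.38) and circle(F, 22.14); the above-PT intersection is H = (-21.20, 30.79). Z is the foot of the tangent from H: Z = (-19.35, 11.27).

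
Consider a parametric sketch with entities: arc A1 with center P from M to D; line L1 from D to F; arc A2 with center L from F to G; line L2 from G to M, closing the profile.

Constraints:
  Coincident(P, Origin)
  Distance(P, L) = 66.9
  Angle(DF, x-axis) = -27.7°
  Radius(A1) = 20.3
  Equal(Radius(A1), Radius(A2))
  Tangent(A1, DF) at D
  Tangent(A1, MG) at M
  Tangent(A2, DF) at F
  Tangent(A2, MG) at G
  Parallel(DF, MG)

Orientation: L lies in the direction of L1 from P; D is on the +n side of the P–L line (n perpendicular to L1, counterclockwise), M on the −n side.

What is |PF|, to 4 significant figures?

69.91

The slot axis is L1's direction at -27.7°, so u = (cos -27.7°, sin -27.7°) = (0.8854, -0.4648) and n = (−sin -27.7°, cos -27.7°) = (0.4648, 0.8854). P is at the origin and L lies 66.9 along u from P, so L = 66.9·u = (59.23, -31.10). Tangency of A1 to both parallel lines with radius 20.3 puts D and M at P ± 20.3·n: D = (9.436, 17.97), M = (-9.436, -17.97). Equal radii place F and G the same way about L: F = L + 20.3·n = (68.67, -13.12), G = L − 20.3·n = (49.80, -49.07). Then |PF| = |F − P| = 69.91.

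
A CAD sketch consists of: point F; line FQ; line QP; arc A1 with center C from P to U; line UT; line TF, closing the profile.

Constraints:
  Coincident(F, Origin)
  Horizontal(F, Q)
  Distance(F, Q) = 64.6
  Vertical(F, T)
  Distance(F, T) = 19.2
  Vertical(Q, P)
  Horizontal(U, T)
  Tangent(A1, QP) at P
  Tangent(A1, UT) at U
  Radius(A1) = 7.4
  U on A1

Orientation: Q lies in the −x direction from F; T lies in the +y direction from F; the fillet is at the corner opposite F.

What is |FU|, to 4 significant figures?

60.34

F is at the origin; F and Q share the same y with |FQ| = 64.6 and Q on the −x side, so Q = (-64.60, 0.000). FT is vertical with |FT| = 19.2 and T on the +y side, so T = (0.000, 19.20). The virtual corner opposite F is at (-64.60, 19.20). The tangent condition forces CP to be normal to QP and A1 meets UT tangentially, so CU is at right angles to UT, with radius 7.4, so the center C sits 7.4 in from both sides at C = (-57.20, 11.80). That places the tangent points at P = (-64.60, 11.80) on QP and U = (-57.20, 19.20) on UT. Then |FU| = |U − F| = 60.34.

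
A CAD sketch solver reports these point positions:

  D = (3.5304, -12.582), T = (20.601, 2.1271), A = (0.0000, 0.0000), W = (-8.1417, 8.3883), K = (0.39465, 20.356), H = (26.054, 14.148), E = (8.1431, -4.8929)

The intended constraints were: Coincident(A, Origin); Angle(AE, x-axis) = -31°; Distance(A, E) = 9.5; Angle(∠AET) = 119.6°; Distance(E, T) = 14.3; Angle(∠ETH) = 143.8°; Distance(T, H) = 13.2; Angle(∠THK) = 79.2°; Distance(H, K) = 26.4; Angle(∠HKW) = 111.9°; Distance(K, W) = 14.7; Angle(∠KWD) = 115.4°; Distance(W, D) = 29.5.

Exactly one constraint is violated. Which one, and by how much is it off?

Distance(W, D) = 29.5 — off by 5.50.

A = (0.00, 0.00) ✓; AE at -31.00° ✓; |AE| = 9.500 ✓; ∠AET = 119.6° ✓; |ET| = 14.30 ✓; ∠ETH = 143.8° ✓; |TH| = 13.20 ✓; ∠THK = 79.20° ✓; |HK| = 26.40 ✓; ∠HKW = 111.9° ✓; |KW| = 14.70 ✓; ∠KWD = 115.4° ✓; |WD| = 24.00 ✗.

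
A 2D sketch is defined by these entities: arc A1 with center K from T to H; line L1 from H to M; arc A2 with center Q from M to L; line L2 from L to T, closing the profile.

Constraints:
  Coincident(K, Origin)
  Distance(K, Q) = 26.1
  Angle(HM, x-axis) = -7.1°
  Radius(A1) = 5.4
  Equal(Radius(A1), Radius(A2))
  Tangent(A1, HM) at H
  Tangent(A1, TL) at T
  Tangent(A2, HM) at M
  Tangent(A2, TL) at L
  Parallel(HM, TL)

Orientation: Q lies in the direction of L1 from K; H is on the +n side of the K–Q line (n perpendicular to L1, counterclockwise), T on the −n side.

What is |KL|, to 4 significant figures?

26.65

The slot axis is L1's direction at -7.1°, so u = (cos -7.1°, sin -7.1°) = (0.9923, -0.1236) and n = (−sin -7.1°, cos -7.1°) = (0.1236, 0.9923). K is at the origin and Q lies 26.1 along u from K, so Q = 26.1·u = (25.90, -3.226). Tangency of A1 to both parallel lines with radius 5.4 puts H and T at K ± 5.4·n: H = (0.6674, 5.359), T = (-0.6674, -5.359). Equal radii place M and L the same way about Q: M = Q + 5.4·n = (26.57, 2.133), L = Q − 5.4·n = (25.23, -8.585). Then |KL| = |L − K| = 26.65.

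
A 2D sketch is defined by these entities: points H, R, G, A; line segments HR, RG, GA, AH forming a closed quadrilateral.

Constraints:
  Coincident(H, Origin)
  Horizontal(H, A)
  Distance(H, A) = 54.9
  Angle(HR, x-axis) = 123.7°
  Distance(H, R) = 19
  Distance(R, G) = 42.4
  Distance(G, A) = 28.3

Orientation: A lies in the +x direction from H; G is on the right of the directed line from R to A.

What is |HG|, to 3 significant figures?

27.2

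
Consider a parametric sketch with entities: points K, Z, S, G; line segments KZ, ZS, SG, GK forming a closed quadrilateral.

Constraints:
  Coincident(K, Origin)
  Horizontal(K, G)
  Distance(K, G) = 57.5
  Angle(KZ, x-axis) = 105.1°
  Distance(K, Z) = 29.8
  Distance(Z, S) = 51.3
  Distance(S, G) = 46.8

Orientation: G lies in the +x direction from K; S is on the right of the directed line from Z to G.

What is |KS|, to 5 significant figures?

22.591

K is at the origin; KG is horizontal with |KG| = 57.5 and G in +x, so G = (57.5, 0). KZ runs at 105.1° with |KZ| = 29.8, so Z = (-7.7630, 28.771). S is determined by |ZS| = 51.3 and |SG| = 46.8 together: it lies at the intersection of circle(Z, 51.3) and circle(G, 46.8). With |ZG| = 71.323, the foot of the radical line on ZG is 38.756 from Z and the perpendicular offset is √(51.3² − 38.756²) = 33.610. Taking the right-of-ZG solution: S = (14.142, -17.617).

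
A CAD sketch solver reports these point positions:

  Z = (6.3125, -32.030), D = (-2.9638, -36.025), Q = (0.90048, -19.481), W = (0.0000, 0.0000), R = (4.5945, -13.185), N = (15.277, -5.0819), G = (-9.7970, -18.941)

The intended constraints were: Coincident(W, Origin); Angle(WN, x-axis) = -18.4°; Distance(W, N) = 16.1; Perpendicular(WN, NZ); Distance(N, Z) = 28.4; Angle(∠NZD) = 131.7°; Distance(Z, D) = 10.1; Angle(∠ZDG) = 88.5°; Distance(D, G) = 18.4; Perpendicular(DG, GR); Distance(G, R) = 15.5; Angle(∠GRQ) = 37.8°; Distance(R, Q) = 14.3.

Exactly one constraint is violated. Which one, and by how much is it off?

Distance(R, Q) = 14.3 — off by 7.00.

W = (0.00, 0.00) ✓; WN at -18.40° ✓; |WN| = 16.10 ✓; ∠(WN, NZ) = 90.00° ✓; |NZ| = 28.40 ✓; ∠NZD = 131.7° ✓; |ZD| = 10.10 ✓; ∠ZDG = 88.50° ✓; |DG| = 18.40 ✓; ∠(DG, GR) = 90.00° ✓; |GR| = 15.50 ✓; ∠GRQ = 37.80° ✓; |RQ| = 7.300 ✗.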